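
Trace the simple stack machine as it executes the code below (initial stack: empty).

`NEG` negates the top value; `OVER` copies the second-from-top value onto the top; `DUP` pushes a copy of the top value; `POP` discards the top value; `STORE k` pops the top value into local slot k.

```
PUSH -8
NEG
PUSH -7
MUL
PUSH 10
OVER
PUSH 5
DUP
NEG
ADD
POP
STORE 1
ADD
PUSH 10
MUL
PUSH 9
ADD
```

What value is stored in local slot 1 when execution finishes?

PUSH -8  -8
NEG      8
PUSH -7  8 -7
MUL      -56
PUSH 10  -56 10
OVER     -56 10 -56
PUSH 5   -56 10 -56 5
DUP      -56 10 -56 5 5
NEG      -56 10 -56 5 -5
ADD      -56 10 -56 0
POP      -56 10 -56
STORE 1  -56 10
ADD      -46
PUSH 10  -46 10
MUL      -460
PUSH 9   -460 9
ADD      -451

-56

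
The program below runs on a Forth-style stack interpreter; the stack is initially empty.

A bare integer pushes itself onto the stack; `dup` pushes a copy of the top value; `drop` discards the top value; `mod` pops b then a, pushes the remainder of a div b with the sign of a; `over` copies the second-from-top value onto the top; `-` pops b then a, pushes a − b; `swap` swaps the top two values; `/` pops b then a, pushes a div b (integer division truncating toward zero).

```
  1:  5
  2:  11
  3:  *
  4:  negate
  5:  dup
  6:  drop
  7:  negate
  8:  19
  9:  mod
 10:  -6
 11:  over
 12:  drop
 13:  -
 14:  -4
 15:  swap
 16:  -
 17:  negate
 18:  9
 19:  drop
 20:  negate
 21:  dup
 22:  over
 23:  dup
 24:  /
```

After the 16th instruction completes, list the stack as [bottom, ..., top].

5      → 5
11     → 5 11
*      → 55
negate → -55
dup    → -55 -55
drop   → -55
negate → 55
19     → 55 19
mod    → 17
-6     → 17 -6
over   → 17 -6 17
drop   → 17 -6
-      → 23
-4     → 23 -4
swap   → -4 23
-      → -27

[-27]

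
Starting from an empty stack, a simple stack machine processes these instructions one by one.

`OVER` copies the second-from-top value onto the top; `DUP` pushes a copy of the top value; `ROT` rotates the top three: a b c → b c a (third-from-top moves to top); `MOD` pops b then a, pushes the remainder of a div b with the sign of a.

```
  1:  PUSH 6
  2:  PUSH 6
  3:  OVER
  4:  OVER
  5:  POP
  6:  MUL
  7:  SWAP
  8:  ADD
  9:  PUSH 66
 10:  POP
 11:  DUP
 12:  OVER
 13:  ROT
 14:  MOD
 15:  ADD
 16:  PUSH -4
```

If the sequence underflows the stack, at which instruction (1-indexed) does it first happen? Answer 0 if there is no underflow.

0

PUSH 6  -> [6]
PUSH 6  -> [6, 6]
OVER    -> [6, 6, 6]
OVER    -> [6, 6, 6, 6]
POP     -> [6, 6, 6]
MUL     -> [6, 36]
SWAP    -> [36, 6]
ADD     -> [42]
PUSH 66 -> [42, 66]
POP     -> [42]
DUP     -> [42, 42]
OVER    -> [42, 42, 42]
ROT     -> [42, 42, 42]
MOD     -> [42, 0]
ADD     -> [42]
PUSH -4 -> [42, -4]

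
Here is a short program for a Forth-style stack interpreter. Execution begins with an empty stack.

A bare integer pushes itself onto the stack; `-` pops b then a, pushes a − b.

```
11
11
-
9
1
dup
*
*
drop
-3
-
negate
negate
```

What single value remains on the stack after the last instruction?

3

11     -> [11]
11     -> [11, 11]
-      -> [0]
9      -> [0, 9]
1      -> [0, 9, 1]
dup    -> [0, 9, 1, 1]
*      -> [0, 9, 1]
*      -> [0, 9]
drop   -> [0]
-3     -> [0, -3]
-      -> [3]
negate -> [-3]
negate -> [3]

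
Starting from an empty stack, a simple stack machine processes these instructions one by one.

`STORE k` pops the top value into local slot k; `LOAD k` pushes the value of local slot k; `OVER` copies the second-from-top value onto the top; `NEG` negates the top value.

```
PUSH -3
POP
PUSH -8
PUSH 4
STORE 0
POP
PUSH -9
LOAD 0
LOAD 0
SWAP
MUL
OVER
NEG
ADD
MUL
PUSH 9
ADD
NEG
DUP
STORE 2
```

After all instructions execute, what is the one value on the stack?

216

PUSH -3 : -3
POP     : (empty)
PUSH -8 : -8
PUSH 4  : -8 4
STORE 0 : -8
POP     : (empty)
PUSH -9 : -9
LOAD 0  : -9 4
LOAD 0  : -9 4 4
SWAP    : -9 4 4
MUL     : -9 16
OVER    : -9 16 -9
NEG     : -9 16 9
ADD     : -9 25
MUL     : -225
PUSH 9  : -225 9
ADD     : -216
NEG     : 216
DUP     : 216 216
STORE 2 : 216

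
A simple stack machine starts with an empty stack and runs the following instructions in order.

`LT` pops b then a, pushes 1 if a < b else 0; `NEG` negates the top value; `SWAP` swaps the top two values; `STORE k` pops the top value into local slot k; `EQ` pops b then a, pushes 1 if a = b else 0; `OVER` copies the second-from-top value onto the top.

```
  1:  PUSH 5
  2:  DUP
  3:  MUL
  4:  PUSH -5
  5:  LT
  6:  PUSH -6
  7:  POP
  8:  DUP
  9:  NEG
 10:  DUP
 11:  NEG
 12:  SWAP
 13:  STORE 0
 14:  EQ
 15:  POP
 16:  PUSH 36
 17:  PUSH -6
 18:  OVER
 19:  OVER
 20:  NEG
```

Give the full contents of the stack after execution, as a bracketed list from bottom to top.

PUSH 5  -> 5
DUP     -> 5 5
MUL     -> 25
PUSH -5 -> 25 -5
LT      -> 0
PUSH -6 -> 0 -6
POP     -> 0
DUP     -> 0 0
NEG     -> 0 0
DUP     -> 0 0 0
NEG     -> 0 0 0
SWAP    -> 0 0 0
STORE 0 -> 0 0
EQ      -> 1
POP     -> (empty)
PUSH 36 -> 36
PUSH -6 -> 36 -6
OVER    -> 36 -6 36
OVER    -> 36 -6 36 -6
NEG     -> 36 -6 36 6

[36, -6, 36, 6]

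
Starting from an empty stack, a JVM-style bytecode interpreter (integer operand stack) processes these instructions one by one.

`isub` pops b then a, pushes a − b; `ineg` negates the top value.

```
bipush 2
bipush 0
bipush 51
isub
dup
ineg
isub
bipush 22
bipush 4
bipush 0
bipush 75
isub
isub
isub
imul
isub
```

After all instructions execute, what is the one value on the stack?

bipush 2  -> [2]
bipush 0  -> [2, 0]
bipush 51 -> [2, 0, 51]
isub      -> [2, -51]
dup       -> [2, -51, -51]
ineg      -> [2, -51, 51]
isub      -> [2, -102]
bipush 22 -> [2, -102, 22]
bipush 4  -> [2, -102, 22, 4]
bipush 0  -> [2, -102, 22, 4, 0]
bipush 75 -> [2, -102, 22, 4, 0, 75]
isub      -> [2, -102, 22, 4, -75]
isub      -> [2, -102, 22, 79]
isub      -> [2, -102, -57]
imul      -> [2, 5814]
isub      -> [-5812]

-5812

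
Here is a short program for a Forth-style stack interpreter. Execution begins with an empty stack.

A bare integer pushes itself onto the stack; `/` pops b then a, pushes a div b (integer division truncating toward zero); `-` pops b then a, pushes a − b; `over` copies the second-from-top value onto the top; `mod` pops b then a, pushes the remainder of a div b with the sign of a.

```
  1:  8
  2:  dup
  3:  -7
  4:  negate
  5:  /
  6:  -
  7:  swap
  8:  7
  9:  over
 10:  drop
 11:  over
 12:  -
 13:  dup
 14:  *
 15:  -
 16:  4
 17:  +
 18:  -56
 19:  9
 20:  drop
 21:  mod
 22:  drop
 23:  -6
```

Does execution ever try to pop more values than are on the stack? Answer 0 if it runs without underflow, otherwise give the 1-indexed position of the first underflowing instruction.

8      → [8]
dup    → [8, 8]
-7     → [8, 8, -7]
negate → [8, 8, 7]
/      → [8, 1]
-      → [7]
swap  — needs 2 operands, stack has 1 → underflow

7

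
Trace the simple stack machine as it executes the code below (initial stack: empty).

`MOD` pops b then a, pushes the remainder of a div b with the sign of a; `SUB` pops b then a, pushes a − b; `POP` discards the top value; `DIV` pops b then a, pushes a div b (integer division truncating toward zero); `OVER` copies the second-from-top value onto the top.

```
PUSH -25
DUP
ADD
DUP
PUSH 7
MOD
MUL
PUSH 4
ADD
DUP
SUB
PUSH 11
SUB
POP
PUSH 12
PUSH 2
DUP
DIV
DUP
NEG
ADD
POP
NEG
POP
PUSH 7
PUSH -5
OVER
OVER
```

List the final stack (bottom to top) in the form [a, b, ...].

[7, -5, 7, -5]

PUSH -25 : [-25]
DUP      : [-25, -25]
ADD      : [-50]
DUP      : [-50, -50]
PUSH 7   : [-50, -50, 7]
MOD      : [-50, -1]
MUL      : [50]
PUSH 4   : [50, 4]
ADD      : [54]
DUP      : [54, 54]
SUB      : [0]
PUSH 11  : [0, 11]
SUB      : [-11]
POP      : []
PUSH 12  : [12]
PUSH 2   : [12, 2]
DUP      : [12, 2, 2]
DIV      : [12, 1]
DUP      : [12, 1, 1]
NEG      : [12, 1, -1]
ADD      : [12, 0]
POP      : [12]
NEG      : [-12]
POP      : []
PUSH 7   : [7]
PUSH -5  : [7, -5]
OVER     : [7, -5, 7]
OVER     : [7, -5, 7, -5]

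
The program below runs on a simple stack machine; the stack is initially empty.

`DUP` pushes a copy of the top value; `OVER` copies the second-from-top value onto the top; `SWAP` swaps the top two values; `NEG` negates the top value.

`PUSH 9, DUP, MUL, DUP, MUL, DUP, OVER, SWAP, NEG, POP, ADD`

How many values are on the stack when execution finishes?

PUSH 9 → 9
DUP    → 9 9
MUL    → 81
DUP    → 81 81
MUL    → 6561
DUP    → 6561 6561
OVER   → 6561 6561 6561
SWAP   → 6561 6561 6561
NEG    → 6561 6561 -6561
POP    → 6561 6561
ADD    → 13122

1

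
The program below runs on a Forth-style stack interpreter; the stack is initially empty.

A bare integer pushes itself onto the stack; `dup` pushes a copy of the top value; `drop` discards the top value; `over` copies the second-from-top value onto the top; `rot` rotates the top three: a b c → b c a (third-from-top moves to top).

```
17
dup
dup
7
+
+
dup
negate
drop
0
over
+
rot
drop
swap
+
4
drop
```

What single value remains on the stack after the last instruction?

82

17     -> [17]
dup    -> [17, 17]
dup    -> [17, 17, 17]
7      -> [17, 17, 17, 7]
+      -> [17, 17, 24]
+      -> [17, 41]
dup    -> [17, 41, 41]
negate -> [17, 41, -41]
drop   -> [17, 41]
0      -> [17, 41, 0]
over   -> [17, 41, 0, 41]
+      -> [17, 41, 41]
rot    -> [41, 41, 17]
drop   -> [41, 41]
swap   -> [41, 41]
+      -> [82]
4      -> [82, 4]
drop   -> [82]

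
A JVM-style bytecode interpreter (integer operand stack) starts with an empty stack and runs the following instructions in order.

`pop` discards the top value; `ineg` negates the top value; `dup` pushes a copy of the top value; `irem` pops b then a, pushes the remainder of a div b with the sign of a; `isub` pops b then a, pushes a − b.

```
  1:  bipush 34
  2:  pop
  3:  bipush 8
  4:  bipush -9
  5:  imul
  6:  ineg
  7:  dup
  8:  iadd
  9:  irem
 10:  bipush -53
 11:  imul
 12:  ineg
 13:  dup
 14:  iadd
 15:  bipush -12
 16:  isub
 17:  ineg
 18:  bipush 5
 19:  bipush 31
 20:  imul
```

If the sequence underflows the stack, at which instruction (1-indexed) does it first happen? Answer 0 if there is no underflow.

bipush 34  34
pop        (empty)
bipush 8   8
bipush -9  8 -9
imul       -72
ineg       72
dup        72 72
iadd       144
irem  — needs 2 operands, stack has 1 → underflow

9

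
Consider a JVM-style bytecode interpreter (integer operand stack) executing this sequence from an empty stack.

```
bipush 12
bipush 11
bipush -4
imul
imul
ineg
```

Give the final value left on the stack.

528

bipush 12 -> [12]
bipush 11 -> [12, 11]
bipush -4 -> [12, 11, -4]
imul      -> [12, -44]
imul      -> [-528]
ineg      -> [528]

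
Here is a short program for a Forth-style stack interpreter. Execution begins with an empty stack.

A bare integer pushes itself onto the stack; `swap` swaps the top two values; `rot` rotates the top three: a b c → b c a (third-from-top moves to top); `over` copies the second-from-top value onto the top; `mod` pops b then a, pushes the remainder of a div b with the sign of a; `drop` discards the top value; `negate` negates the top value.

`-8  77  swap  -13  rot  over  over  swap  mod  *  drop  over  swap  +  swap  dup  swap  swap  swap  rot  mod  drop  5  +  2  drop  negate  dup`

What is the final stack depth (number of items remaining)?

-8     → -8
77     → -8 77
swap   → 77 -8
-13    → 77 -8 -13
rot    → -8 -13 77
over   → -8 -13 77 -13
over   → -8 -13 77 -13 77
swap   → -8 -13 77 77 -13
mod    → -8 -13 77 12
*      → -8 -13 924
drop   → -8 -13
over   → -8 -13 -8
swap   → -8 -8 -13
+      → -8 -21
swap   → -21 -8
dup    → -21 -8 -8
swap   → -21 -8 -8
swap   → -21 -8 -8
swap   → -21 -8 -8
rot    → -8 -8 -21
mod    → -8 -8
drop   → -8
5      → -8 5
+      → -3
2      → -3 2
drop   → -3
negate → 3
dup    → 3 3

2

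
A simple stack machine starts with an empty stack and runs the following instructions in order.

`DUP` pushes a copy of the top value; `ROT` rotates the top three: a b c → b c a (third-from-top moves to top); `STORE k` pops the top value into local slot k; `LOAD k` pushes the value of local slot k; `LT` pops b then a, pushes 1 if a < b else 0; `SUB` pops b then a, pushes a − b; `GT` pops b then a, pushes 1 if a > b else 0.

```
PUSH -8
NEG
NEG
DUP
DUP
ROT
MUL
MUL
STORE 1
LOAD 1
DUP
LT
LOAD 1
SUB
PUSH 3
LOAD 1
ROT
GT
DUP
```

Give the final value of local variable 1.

PUSH -8 : -8
NEG     : 8
NEG     : -8
DUP     : -8 -8
DUP     : -8 -8 -8
ROT     : -8 -8 -8
MUL     : -8 64
MUL     : -512
STORE 1 : (empty)
LOAD 1  : -512
DUP     : -512 -512
LT      : 0
LOAD 1  : 0 -512
SUB     : 512
PUSH 3  : 512 3
LOAD 1  : 512 3 -512
ROT     : 3 -512 512
GT      : 3 0
DUP     : 3 0 0

-512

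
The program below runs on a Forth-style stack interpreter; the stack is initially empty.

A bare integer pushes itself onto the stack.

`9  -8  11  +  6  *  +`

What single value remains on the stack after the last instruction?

27

9  -> [9]
-8 -> [9, -8]
11 -> [9, -8, 11]
+  -> [9, 3]
6  -> [9, 3, 6]
*  -> [9, 18]
+  -> [27]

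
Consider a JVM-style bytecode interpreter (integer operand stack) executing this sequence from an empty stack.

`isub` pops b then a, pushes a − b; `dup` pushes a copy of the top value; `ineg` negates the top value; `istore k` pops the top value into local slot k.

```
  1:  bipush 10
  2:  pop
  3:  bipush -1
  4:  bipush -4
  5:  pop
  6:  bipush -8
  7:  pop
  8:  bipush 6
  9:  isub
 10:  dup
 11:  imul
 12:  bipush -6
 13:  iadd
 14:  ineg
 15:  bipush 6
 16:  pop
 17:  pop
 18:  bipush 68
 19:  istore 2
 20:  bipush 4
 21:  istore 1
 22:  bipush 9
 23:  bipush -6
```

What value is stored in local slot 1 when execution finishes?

4

bipush 10 -> [10]
pop       -> []
bipush -1 -> [-1]
bipush -4 -> [-1, -4]
pop       -> [-1]
bipush -8 -> [-1, -8]
pop       -> [-1]
bipush 6  -> [-1, 6]
isub      -> [-7]
dup       -> [-7, -7]
imul      -> [49]
bipush -6 -> [49, -6]
iadd      -> [43]
ineg      -> [-43]
bipush 6  -> [-43, 6]
pop       -> [-43]
pop       -> []
bipush 68 -> [68]
istore 2  -> []
bipush 4  -> [4]
istore 1  -> []
bipush 9  -> [9]
bipush -6 -> [9, -6]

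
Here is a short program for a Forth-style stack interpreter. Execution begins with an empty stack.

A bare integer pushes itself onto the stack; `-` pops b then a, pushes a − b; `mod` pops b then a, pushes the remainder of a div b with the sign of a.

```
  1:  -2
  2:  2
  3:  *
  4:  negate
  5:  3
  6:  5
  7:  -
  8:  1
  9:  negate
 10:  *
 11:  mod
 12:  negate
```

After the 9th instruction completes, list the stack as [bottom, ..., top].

[4, -2, -1]

-2      -2
2       -2 2
*       -4
negate  4
3       4 3
5       4 3 5
-       4 -2
1       4 -2 1
negate  4 -2 -1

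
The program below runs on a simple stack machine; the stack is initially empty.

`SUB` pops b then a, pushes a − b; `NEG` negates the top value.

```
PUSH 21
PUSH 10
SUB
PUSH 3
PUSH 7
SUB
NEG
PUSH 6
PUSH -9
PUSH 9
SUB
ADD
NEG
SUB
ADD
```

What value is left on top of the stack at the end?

PUSH 21 : [21]
PUSH 10 : [21, 10]
SUB     : [11]
PUSH 3  : [11, 3]
PUSH 7  : [11, 3, 7]
SUB     : [11, -4]
NEG     : [11, 4]
PUSH 6  : [11, 4, 6]
PUSH -9 : [11, 4, 6, -9]
PUSH 9  : [11, 4, 6, -9, 9]
SUB     : [11, 4, 6, -18]
ADD     : [11, 4, -12]
NEG     : [11, 4, 12]
SUB     : [11, -8]
ADD     : [3]

3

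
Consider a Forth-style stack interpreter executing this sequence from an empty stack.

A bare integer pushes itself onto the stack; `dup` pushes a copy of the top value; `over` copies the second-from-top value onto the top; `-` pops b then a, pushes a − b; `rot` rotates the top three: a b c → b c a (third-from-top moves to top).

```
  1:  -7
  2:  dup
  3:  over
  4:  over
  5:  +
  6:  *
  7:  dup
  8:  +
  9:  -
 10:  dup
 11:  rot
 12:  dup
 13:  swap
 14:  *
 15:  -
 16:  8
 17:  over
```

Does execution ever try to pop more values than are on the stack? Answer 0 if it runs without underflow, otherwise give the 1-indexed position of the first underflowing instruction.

11

-7   → -7
dup  → -7 -7
over → -7 -7 -7
over → -7 -7 -7 -7
+    → -7 -7 -14
*    → -7 98
dup  → -7 98 98
+    → -7 196
-    → -203
dup  → -203 -203
rot  — needs 3 operands, stack has 2 → underflow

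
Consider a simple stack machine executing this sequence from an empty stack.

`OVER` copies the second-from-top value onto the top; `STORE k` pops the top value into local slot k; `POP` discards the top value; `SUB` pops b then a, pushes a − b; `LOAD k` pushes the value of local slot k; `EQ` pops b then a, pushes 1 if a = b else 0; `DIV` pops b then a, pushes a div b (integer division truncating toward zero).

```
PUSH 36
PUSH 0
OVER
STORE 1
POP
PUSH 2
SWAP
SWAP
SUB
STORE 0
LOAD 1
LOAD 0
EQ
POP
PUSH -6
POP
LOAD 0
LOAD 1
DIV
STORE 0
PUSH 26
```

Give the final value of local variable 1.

36

PUSH 36 -> [36]
PUSH 0  -> [36, 0]
OVER    -> [36, 0, 36]
STORE 1 -> [36, 0]
POP     -> [36]
PUSH 2  -> [36, 2]
SWAP    -> [2, 36]
SWAP    -> [36, 2]
SUB     -> [34]
STORE 0 -> []
LOAD 1  -> [36]
LOAD 0  -> [36, 34]
EQ      -> [0]
POP     -> []
PUSH -6 -> [-6]
POP     -> []
LOAD 0  -> [34]
LOAD 1  -> [34, 36]
DIV     -> [0]
STORE 0 -> []
PUSH 26 -> [26]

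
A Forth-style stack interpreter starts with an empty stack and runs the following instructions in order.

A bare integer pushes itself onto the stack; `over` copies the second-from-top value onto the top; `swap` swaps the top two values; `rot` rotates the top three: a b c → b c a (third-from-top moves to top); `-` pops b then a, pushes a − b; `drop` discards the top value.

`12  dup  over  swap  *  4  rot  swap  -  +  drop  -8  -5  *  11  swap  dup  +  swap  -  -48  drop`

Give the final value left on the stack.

12   → [12]
dup  → [12, 12]
over → [12, 12, 12]
swap → [12, 12, 12]
*    → [12, 144]
4    → [12, 144, 4]
rot  → [144, 4, 12]
swap → [144, 12, 4]
-    → [144, 8]
+    → [152]
drop → []
-8   → [-8]
-5   → [-8, -5]
*    → [40]
11   → [40, 11]
swap → [11, 40]
dup  → [11, 40, 40]
+    → [11, 80]
swap → [80, 11]
-    → [69]
-48  → [69, -48]
drop → [69]

69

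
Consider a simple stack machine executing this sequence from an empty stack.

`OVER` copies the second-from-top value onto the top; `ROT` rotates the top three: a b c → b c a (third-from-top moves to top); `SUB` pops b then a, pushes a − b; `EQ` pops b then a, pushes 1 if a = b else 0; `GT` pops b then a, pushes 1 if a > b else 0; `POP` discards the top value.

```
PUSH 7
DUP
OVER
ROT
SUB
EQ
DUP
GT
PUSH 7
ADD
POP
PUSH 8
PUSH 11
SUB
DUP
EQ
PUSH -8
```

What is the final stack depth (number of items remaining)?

PUSH 7   [7]
DUP      [7, 7]
OVER     [7, 7, 7]
ROT      [7, 7, 7]
SUB      [7, 0]
EQ       [0]
DUP      [0, 0]
GT       [0]
PUSH 7   [0, 7]
ADD      [7]
POP      []
PUSH 8   [8]
PUSH 11  [8, 11]
SUB      [-3]
DUP      [-3, -3]
EQ       [1]
PUSH -8  [1, -8]

2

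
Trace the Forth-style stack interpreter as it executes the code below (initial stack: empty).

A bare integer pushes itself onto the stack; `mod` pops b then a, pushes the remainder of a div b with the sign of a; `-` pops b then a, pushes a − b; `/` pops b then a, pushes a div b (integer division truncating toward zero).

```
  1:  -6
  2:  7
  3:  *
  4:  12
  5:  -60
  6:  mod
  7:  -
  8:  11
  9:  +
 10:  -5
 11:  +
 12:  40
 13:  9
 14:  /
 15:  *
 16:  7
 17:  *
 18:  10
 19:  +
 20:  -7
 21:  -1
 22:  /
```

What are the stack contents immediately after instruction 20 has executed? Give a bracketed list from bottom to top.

[-1334, -7]

-6  → -6
7   → -6 7
*   → -42
12  → -42 12
-60 → -42 12 -60
mod → -42 12
-   → -54
11  → -54 11
+   → -43
-5  → -43 -5
+   → -48
40  → -48 40
9   → -48 40 9
/   → -48 4
*   → -192
7   → -192 7
*   → -1344
10  → -1344 10
+   → -1334
-7  → -1334 -7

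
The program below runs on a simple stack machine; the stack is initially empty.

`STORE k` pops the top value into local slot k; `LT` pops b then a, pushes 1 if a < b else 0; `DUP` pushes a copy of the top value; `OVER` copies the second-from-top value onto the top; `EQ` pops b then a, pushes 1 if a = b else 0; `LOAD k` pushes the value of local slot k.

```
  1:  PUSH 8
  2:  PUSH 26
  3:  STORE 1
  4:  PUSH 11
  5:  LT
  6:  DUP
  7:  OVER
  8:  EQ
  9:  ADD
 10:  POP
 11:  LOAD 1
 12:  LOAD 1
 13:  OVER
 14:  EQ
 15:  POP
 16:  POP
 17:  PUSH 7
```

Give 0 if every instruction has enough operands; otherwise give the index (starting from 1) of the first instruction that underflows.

PUSH 8  : [8]
PUSH 26 : [8, 26]
STORE 1 : [8]
PUSH 11 : [8, 11]
LT      : [1]
DUP     : [1, 1]
OVER    : [1, 1, 1]
EQ      : [1, 1]
ADD     : [2]
POP     : []
LOAD 1  : [26]
LOAD 1  : [26, 26]
OVER    : [26, 26, 26]
EQ      : [26, 1]
POP     : [26]
POP     : []
PUSH 7  : [7]

0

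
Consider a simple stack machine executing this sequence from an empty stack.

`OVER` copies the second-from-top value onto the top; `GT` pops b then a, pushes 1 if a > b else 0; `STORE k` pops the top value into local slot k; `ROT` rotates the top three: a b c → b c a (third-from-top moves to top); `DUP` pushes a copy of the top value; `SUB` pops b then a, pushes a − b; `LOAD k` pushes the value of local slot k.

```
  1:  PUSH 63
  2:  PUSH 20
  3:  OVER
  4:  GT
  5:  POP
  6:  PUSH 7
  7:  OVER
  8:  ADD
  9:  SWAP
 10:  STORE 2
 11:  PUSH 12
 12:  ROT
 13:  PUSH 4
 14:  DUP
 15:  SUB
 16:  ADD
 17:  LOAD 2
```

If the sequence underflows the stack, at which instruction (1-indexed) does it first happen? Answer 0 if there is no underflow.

12

PUSH 63 → 63
PUSH 20 → 63 20
OVER    → 63 20 63
GT      → 63 0
POP     → 63
PUSH 7  → 63 7
OVER    → 63 7 63
ADD     → 63 70
SWAP    → 70 63
STORE 2 → 70
PUSH 12 → 70 12
ROT  — needs 3 operands, stack has 2 → underflow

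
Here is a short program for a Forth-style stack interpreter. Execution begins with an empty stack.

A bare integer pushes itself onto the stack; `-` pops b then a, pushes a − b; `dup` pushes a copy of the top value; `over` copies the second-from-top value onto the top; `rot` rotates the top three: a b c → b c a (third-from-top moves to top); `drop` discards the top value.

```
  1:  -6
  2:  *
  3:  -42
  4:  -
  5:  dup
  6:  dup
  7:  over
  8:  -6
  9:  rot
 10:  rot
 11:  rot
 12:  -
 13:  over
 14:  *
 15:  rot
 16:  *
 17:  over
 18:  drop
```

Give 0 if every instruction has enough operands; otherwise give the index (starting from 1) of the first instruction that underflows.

2

-6 → [-6]
*  — needs 2 operands, stack has 1 → underflow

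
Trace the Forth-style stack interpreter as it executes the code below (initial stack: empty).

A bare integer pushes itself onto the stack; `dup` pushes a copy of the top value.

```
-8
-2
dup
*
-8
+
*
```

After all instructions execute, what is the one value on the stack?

-8  : -8
-2  : -8 -2
dup : -8 -2 -2
*   : -8 4
-8  : -8 4 -8
+   : -8 -4
*   : 32

32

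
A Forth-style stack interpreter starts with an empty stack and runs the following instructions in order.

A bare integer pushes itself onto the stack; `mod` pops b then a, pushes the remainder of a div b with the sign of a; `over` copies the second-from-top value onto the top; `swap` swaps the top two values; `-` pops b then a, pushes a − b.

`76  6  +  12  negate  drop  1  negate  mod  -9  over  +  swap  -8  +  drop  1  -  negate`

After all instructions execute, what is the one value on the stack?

10

76     -> [76]
6      -> [76, 6]
+      -> [82]
12     -> [82, 12]
negate -> [82, -12]
drop   -> [82]
1      -> [82, 1]
negate -> [82, -1]
mod    -> [0]
-9     -> [0, -9]
over   -> [0, -9, 0]
+      -> [0, -9]
swap   -> [-9, 0]
-8     -> [-9, 0, -8]
+      -> [-9, -8]
drop   -> [-9]
1      -> [-9, 1]
-      -> [-10]
negate -> [10]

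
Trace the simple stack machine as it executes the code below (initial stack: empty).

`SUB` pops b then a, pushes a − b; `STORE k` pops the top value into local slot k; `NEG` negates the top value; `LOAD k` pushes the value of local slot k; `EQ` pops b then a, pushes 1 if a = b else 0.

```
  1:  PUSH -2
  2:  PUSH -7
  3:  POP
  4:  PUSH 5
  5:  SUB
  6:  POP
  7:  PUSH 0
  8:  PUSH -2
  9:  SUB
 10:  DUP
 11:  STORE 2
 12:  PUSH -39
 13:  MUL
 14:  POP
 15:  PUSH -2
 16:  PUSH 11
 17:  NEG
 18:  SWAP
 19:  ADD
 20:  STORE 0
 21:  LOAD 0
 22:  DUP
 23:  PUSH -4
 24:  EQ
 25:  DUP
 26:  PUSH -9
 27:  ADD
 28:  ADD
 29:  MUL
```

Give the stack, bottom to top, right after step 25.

[-13, 0, 0]

PUSH -2  : [-2]
PUSH -7  : [-2, -7]
POP      : [-2]
PUSH 5   : [-2, 5]
SUB      : [-7]
POP      : []
PUSH 0   : [0]
PUSH -2  : [0, -2]
SUB      : [2]
DUP      : [2, 2]
STORE 2  : [2]
PUSH -39 : [2, -39]
MUL      : [-78]
POP      : []
PUSH -2  : [-2]
PUSH 11  : [-2, 11]
NEG      : [-2, -11]
SWAP     : [-11, -2]
ADD      : [-13]
STORE 0  : []
LOAD 0   : [-13]
DUP      : [-13, -13]
PUSH -4  : [-13, -13, -4]
EQ       : [-13, 0]
DUP      : [-13, 0, 0]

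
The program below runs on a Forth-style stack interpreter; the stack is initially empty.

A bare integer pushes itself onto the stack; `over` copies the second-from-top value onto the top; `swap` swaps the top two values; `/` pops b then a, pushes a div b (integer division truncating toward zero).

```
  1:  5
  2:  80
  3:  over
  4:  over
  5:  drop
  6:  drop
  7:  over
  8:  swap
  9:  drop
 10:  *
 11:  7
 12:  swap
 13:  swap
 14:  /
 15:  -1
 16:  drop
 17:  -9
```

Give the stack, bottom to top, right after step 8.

[5, 5, 80]

5    : [5]
80   : [5, 80]
over : [5, 80, 5]
over : [5, 80, 5, 80]
drop : [5, 80, 5]
drop : [5, 80]
over : [5, 80, 5]
swap : [5, 5, 80]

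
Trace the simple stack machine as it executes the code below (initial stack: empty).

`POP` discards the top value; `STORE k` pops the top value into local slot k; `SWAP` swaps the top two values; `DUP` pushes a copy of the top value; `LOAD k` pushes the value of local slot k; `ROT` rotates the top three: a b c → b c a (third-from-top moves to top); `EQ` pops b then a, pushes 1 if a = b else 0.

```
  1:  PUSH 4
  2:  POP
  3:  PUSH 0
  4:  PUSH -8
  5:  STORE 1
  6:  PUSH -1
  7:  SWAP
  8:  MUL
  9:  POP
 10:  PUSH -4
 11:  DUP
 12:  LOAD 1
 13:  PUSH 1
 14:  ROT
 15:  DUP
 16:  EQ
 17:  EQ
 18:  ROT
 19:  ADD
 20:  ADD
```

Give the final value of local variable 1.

PUSH 4  -> 4
POP     -> (empty)
PUSH 0  -> 0
PUSH -8 -> 0 -8
STORE 1 -> 0
PUSH -1 -> 0 -1
SWAP    -> -1 0
MUL     -> 0
POP     -> (empty)
PUSH -4 -> -4
DUP     -> -4 -4
LOAD 1  -> -4 -4 -8
PUSH 1  -> -4 -4 -8 1
ROT     -> -4 -8 1 -4
DUP     -> -4 -8 1 -4 -4
EQ      -> -4 -8 1 1
EQ      -> -4 -8 1
ROT     -> -8 1 -4
ADD     -> -8 -3
ADD     -> -11

-8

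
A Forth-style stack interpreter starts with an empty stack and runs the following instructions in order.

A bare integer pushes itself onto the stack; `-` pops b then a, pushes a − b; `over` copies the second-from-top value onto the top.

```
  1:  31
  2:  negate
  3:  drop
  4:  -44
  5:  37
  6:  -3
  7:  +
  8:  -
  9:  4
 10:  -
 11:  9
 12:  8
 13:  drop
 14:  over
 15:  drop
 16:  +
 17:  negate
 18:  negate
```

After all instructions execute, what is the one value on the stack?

31     → [31]
negate → [-31]
drop   → []
-44    → [-44]
37     → [-44, 37]
-3     → [-44, 37, -3]
+      → [-44, 34]
-      → [-78]
4      → [-78, 4]
-      → [-82]
9      → [-82, 9]
8      → [-82, 9, 8]
drop   → [-82, 9]
over   → [-82, 9, -82]
drop   → [-82, 9]
+      → [-73]
negate → [73]
negate → [-73]

-73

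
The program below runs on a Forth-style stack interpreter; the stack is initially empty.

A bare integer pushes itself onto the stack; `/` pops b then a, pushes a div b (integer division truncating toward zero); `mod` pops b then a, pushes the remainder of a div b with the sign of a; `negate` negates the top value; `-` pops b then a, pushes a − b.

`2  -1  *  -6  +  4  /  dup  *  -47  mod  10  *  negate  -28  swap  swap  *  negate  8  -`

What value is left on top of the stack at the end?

-1128

2      → 2
-1     → 2 -1
*      → -2
-6     → -2 -6
+      → -8
4      → -8 4
/      → -2
dup    → -2 -2
*      → 4
-47    → 4 -47
mod    → 4
10     → 4 10
*      → 40
negate → -40
-28    → -40 -28
swap   → -28 -40
swap   → -40 -28
*      → 1120
negate → -1120
8      → -1120 8
-      → -1128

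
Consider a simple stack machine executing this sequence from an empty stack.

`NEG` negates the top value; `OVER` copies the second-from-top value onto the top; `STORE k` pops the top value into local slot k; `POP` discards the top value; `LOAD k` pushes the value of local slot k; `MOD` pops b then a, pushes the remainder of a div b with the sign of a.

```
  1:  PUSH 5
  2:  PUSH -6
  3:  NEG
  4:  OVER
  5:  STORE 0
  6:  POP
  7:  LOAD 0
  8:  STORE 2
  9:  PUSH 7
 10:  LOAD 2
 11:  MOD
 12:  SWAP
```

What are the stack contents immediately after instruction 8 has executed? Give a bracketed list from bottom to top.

[5]

PUSH 5  → [5]
PUSH -6 → [5, -6]
NEG     → [5, 6]
OVER    → [5, 6, 5]
STORE 0 → [5, 6]
POP     → [5]
LOAD 0  → [5, 5]
STORE 2 → [5]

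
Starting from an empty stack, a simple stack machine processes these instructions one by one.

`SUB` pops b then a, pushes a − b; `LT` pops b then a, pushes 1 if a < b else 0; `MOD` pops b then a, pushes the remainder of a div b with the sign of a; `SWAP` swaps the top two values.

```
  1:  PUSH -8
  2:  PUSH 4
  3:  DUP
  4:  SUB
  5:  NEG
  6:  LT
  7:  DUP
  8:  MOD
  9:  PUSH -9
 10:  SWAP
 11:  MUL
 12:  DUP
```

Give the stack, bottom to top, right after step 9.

[0, -9]

PUSH -8 -> [-8]
PUSH 4  -> [-8, 4]
DUP     -> [-8, 4, 4]
SUB     -> [-8, 0]
NEG     -> [-8, 0]
LT      -> [1]
DUP     -> [1, 1]
MOD     -> [0]
PUSH -9 -> [0, -9]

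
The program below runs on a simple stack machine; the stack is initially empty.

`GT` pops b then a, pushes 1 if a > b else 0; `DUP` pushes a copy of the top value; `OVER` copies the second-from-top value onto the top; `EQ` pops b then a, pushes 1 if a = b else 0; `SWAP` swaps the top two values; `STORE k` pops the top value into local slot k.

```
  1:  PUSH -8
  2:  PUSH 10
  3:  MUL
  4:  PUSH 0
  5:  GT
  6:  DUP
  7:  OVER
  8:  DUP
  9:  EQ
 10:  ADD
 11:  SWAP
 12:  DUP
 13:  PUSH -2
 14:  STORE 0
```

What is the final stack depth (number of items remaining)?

PUSH -8 -> -8
PUSH 10 -> -8 10
MUL     -> -80
PUSH 0  -> -80 0
GT      -> 0
DUP     -> 0 0
OVER    -> 0 0 0
DUP     -> 0 0 0 0
EQ      -> 0 0 1
ADD     -> 0 1
SWAP    -> 1 0
DUP     -> 1 0 0
PUSH -2 -> 1 0 0 -2
STORE 0 -> 1 0 0

3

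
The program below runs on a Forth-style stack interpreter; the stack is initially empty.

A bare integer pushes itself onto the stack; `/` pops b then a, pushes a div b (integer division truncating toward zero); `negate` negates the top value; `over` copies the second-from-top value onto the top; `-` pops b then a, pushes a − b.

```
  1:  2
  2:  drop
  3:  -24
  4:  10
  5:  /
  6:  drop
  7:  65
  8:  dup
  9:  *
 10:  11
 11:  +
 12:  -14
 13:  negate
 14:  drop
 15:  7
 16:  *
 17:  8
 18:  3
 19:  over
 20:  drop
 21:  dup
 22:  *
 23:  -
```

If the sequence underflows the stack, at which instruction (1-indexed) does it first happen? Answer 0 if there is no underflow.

0

2      → 2
drop   → (empty)
-24    → -24
10     → -24 10
/      → -2
drop   → (empty)
65     → 65
dup    → 65 65
*      → 4225
11     → 4225 11
+      → 4236
-14    → 4236 -14
negate → 4236 14
drop   → 4236
7      → 4236 7
*      → 29652
8      → 29652 8
3      → 29652 8 3
over   → 29652 8 3 8
drop   → 29652 8 3
dup    → 29652 8 3 3
*      → 29652 8 9
-      → 29652 -1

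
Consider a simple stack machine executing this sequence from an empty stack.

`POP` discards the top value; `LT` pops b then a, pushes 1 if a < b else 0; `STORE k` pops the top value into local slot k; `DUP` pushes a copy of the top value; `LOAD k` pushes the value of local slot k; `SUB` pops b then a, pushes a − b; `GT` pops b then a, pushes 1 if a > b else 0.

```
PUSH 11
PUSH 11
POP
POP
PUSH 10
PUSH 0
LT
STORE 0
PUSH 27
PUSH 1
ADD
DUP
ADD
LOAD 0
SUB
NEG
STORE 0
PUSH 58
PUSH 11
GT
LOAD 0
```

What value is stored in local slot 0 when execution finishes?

PUSH 11 -> 11
PUSH 11 -> 11 11
POP     -> 11
POP     -> (empty)
PUSH 10 -> 10
PUSH 0  -> 10 0
LT      -> 0
STORE 0 -> (empty)
PUSH 27 -> 27
PUSH 1  -> 27 1
ADD     -> 28
DUP     -> 28 28
ADD     -> 56
LOAD 0  -> 56 0
SUB     -> 56
NEG     -> -56
STORE 0 -> (empty)
PUSH 58 -> 58
PUSH 11 -> 58 11
GT      -> 1
LOAD 0  -> 1 -56

-56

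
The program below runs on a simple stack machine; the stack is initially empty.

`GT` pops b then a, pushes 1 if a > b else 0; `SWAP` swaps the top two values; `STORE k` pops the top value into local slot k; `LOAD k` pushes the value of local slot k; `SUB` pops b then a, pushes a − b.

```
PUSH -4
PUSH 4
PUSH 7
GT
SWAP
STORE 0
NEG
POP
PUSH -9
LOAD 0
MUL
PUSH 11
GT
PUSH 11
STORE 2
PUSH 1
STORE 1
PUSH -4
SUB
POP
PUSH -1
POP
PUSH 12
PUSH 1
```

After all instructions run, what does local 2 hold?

PUSH -4 → -4
PUSH 4  → -4 4
PUSH 7  → -4 4 7
GT      → -4 0
SWAP    → 0 -4
STORE 0 → 0
NEG     → 0
POP     → (empty)
PUSH -9 → -9
LOAD 0  → -9 -4
MUL     → 36
PUSH 11 → 36 11
GT      → 1
PUSH 11 → 1 11
STORE 2 → 1
PUSH 1  → 1 1
STORE 1 → 1
PUSH -4 → 1 -4
SUB     → 5
POP     → (empty)
PUSH -1 → -1
POP     → (empty)
PUSH 12 → 12
PUSH 1  → 12 1

11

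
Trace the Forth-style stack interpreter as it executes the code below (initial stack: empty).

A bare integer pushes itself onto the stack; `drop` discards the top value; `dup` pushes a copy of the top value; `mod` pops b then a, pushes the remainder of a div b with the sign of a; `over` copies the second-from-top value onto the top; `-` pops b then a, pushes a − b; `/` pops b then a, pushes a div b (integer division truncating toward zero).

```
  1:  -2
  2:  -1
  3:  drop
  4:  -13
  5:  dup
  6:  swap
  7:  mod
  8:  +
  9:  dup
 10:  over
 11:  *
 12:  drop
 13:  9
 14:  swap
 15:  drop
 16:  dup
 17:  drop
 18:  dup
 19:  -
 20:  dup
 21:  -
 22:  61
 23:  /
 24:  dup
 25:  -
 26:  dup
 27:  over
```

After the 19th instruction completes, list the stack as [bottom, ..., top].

-2    -2
-1    -2 -1
drop  -2
-13   -2 -13
dup   -2 -13 -13
swap  -2 -13 -13
mod   -2 0
+     -2
dup   -2 -2
over  -2 -2 -2
*     -2 4
drop  -2
9     -2 9
swap  9 -2
drop  9
dup   9 9
drop  9
dup   9 9
-     0

[0]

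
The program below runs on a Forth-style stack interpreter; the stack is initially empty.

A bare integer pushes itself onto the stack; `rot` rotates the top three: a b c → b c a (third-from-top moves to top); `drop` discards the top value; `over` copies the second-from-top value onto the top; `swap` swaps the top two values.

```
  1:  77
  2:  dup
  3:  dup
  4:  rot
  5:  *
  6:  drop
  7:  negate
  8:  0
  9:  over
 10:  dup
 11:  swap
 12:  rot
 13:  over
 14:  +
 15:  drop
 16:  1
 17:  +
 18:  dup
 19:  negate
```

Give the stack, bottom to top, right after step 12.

77     → [77]
dup    → [77, 77]
dup    → [77, 77, 77]
rot    → [77, 77, 77]
*      → [77, 5929]
drop   → [77]
negate → [-77]
0      → [-77, 0]
over   → [-77, 0, -77]
dup    → [-77, 0, -77, -77]
swap   → [-77, 0, -77, -77]
rot    → [-77, -77, -77, 0]

[-77, -77, -77, 0]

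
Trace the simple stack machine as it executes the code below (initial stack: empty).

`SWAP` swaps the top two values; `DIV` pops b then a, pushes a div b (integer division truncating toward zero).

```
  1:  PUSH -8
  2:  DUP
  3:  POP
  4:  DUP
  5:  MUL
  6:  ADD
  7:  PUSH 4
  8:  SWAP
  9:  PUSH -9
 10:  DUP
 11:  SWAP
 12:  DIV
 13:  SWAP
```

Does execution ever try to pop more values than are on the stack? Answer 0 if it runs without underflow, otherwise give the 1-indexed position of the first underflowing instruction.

PUSH -8 → -8
DUP     → -8 -8
POP     → -8
DUP     → -8 -8
MUL     → 64
ADD  — needs 2 operands, stack has 1 → underflow

6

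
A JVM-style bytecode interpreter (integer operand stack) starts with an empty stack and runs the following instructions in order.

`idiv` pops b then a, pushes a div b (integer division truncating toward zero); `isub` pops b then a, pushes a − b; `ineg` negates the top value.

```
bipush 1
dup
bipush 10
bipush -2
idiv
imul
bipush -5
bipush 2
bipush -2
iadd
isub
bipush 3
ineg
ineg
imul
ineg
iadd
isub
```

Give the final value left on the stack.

bipush 1  : 1
dup       : 1 1
bipush 10 : 1 1 10
bipush -2 : 1 1 10 -2
idiv      : 1 1 -5
imul      : 1 -5
bipush -5 : 1 -5 -5
bipush 2  : 1 -5 -5 2
bipush -2 : 1 -5 -5 2 -2
iadd      : 1 -5 -5 0
isub      : 1 -5 -5
bipush 3  : 1 -5 -5 3
ineg      : 1 -5 -5 -3
ineg      : 1 -5 -5 3
imul      : 1 -5 -15
ineg      : 1 -5 15
iadd      : 1 10
isub      : -9

-9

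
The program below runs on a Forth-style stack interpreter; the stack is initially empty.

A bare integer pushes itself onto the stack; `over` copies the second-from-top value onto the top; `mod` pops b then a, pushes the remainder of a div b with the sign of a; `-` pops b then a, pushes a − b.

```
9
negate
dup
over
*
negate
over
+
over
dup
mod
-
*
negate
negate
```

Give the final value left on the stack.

9      : 9
negate : -9
dup    : -9 -9
over   : -9 -9 -9
*      : -9 81
negate : -9 -81
over   : -9 -81 -9
+      : -9 -90
over   : -9 -90 -9
dup    : -9 -90 -9 -9
mod    : -9 -90 0
-      : -9 -90
*      : 810
negate : -810
negate : 810

810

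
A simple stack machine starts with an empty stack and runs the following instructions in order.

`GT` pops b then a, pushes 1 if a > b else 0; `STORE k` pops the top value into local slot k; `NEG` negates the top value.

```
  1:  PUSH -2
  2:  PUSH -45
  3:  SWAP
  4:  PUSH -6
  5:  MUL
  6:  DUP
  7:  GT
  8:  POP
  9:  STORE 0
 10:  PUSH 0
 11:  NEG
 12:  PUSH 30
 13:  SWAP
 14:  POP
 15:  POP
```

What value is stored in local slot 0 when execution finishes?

-45

PUSH -2  : [-2]
PUSH -45 : [-2, -45]
SWAP     : [-45, -2]
PUSH -6  : [-45, -2, -6]
MUL      : [-45, 12]
DUP      : [-45, 12, 12]
GT       : [-45, 0]
POP      : [-45]
STORE 0  : []
PUSH 0   : [0]
NEG      : [0]
PUSH 30  : [0, 30]
SWAP     : [30, 0]
POP      : [30]
POP      : []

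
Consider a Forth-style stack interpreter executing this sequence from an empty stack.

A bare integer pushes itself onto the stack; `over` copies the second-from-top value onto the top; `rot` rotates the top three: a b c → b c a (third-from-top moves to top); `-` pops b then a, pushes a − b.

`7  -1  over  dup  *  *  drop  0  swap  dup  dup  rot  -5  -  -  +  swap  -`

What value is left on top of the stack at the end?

2

7    → [7]
-1   → [7, -1]
over → [7, -1, 7]
dup  → [7, -1, 7, 7]
*    → [7, -1, 49]
*    → [7, -49]
drop → [7]
0    → [7, 0]
swap → [0, 7]
dup  → [0, 7, 7]
dup  → [0, 7, 7, 7]
rot  → [0, 7, 7, 7]
-5   → [0, 7, 7, 7, -5]
-    → [0, 7, 7, 12]
-    → [0, 7, -5]
+    → [0, 2]
swap → [2, 0]
-    → [2]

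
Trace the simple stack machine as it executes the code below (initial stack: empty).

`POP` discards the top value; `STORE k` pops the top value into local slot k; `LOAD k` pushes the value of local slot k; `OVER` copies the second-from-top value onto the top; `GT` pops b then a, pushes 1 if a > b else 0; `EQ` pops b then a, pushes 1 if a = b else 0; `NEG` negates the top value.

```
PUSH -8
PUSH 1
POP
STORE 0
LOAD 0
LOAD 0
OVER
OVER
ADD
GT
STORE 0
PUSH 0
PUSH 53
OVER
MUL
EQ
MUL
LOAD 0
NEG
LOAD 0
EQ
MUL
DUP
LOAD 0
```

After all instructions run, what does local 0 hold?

PUSH -8 → [-8]
PUSH 1  → [-8, 1]
POP     → [-8]
STORE 0 → []
LOAD 0  → [-8]
LOAD 0  → [-8, -8]
OVER    → [-8, -8, -8]
OVER    → [-8, -8, -8, -8]
ADD     → [-8, -8, -16]
GT      → [-8, 1]
STORE 0 → [-8]
PUSH 0  → [-8, 0]
PUSH 53 → [-8, 0, 53]
OVER    → [-8, 0, 53, 0]
MUL     → [-8, 0, 0]
EQ      → [-8, 1]
MUL     → [-8]
LOAD 0  → [-8, 1]
NEG     → [-8, -1]
LOAD 0  → [-8, -1, 1]
EQ      → [-8, 0]
MUL     → [0]
DUP     → [0, 0]
LOAD 0  → [0, 0, 1]

1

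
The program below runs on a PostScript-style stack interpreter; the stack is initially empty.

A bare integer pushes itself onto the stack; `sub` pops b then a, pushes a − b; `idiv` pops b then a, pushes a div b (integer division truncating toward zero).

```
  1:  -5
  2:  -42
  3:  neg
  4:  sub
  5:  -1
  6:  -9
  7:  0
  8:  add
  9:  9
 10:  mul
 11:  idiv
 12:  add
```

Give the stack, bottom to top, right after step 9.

[-47, -1, -9, 9]

-5  → [-5]
-42 → [-5, -42]
neg → [-5, 42]
sub → [-47]
-1  → [-47, -1]
-9  → [-47, -1, -9]
0   → [-47, -1, -9, 0]
add → [-47, -1, -9]
9   → [-47, -1, -9, 9]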